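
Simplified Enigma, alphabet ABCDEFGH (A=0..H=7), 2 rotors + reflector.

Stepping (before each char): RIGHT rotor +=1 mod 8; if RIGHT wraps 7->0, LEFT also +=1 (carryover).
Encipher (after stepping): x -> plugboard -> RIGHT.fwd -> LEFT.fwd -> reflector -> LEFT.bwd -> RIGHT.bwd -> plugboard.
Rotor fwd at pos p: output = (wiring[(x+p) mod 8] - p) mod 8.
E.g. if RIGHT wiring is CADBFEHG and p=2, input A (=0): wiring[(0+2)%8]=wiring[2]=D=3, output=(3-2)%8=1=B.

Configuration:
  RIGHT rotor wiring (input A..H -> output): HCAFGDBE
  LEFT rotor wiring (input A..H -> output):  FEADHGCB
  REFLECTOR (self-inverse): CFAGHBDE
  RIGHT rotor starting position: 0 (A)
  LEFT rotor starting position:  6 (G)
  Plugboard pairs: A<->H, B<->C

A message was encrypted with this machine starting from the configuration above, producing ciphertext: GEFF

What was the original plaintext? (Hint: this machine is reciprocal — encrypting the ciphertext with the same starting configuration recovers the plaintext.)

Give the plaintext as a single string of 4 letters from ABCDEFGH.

Answer: HBGB

Derivation:
Char 1 ('G'): step: R->1, L=6; G->plug->G->R->D->L->G->refl->D->L'->B->R'->A->plug->H
Char 2 ('E'): step: R->2, L=6; E->plug->E->R->H->L->A->refl->C->L'->E->R'->C->plug->B
Char 3 ('F'): step: R->3, L=6; F->plug->F->R->E->L->C->refl->A->L'->H->R'->G->plug->G
Char 4 ('F'): step: R->4, L=6; F->plug->F->R->G->L->B->refl->F->L'->F->R'->C->plug->B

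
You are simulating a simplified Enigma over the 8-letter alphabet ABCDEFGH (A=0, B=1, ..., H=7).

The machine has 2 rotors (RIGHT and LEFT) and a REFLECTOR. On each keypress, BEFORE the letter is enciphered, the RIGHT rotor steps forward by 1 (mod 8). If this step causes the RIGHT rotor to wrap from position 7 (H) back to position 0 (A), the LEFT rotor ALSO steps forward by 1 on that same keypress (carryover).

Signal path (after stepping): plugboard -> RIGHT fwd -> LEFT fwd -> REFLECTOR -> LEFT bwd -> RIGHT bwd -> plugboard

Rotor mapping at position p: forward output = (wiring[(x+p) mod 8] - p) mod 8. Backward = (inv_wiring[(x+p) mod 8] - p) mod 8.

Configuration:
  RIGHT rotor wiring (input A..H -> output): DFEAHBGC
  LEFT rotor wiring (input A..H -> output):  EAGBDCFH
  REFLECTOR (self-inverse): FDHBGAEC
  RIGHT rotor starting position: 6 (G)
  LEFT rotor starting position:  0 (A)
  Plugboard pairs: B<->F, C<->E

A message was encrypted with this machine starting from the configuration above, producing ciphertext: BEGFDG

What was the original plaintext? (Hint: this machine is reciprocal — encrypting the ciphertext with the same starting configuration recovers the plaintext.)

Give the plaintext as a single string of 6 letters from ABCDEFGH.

Answer: GCHEBA

Derivation:
Char 1 ('B'): step: R->7, L=0; B->plug->F->R->A->L->E->refl->G->L'->C->R'->G->plug->G
Char 2 ('E'): step: R->0, L->1 (L advanced); E->plug->C->R->E->L->B->refl->D->L'->H->R'->E->plug->C
Char 3 ('G'): step: R->1, L=1; G->plug->G->R->B->L->F->refl->A->L'->C->R'->H->plug->H
Char 4 ('F'): step: R->2, L=1; F->plug->B->R->G->L->G->refl->E->L'->F->R'->C->plug->E
Char 5 ('D'): step: R->3, L=1; D->plug->D->R->D->L->C->refl->H->L'->A->R'->F->plug->B
Char 6 ('G'): step: R->4, L=1; G->plug->G->R->A->L->H->refl->C->L'->D->R'->A->plug->A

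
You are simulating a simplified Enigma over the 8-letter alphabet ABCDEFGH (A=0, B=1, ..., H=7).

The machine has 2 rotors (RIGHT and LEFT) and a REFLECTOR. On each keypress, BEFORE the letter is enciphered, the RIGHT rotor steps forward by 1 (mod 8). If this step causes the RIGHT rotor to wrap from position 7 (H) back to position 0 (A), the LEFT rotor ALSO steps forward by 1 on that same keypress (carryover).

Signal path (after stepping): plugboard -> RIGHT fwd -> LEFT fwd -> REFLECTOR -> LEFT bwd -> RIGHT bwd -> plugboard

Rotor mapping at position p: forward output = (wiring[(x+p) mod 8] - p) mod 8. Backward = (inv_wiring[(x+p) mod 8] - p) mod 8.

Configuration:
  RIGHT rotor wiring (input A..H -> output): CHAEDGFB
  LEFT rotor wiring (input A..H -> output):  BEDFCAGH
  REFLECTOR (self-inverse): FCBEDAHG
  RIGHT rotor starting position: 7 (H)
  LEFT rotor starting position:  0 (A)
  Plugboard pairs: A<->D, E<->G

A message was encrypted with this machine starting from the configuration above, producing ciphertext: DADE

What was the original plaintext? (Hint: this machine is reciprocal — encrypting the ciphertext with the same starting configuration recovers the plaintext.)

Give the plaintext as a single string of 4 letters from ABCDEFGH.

Answer: CEAG

Derivation:
Char 1 ('D'): step: R->0, L->1 (L advanced); D->plug->A->R->C->L->E->refl->D->L'->A->R'->C->plug->C
Char 2 ('A'): step: R->1, L=1; A->plug->D->R->C->L->E->refl->D->L'->A->R'->G->plug->E
Char 3 ('D'): step: R->2, L=1; D->plug->A->R->G->L->G->refl->H->L'->E->R'->D->plug->A
Char 4 ('E'): step: R->3, L=1; E->plug->G->R->E->L->H->refl->G->L'->G->R'->E->plug->G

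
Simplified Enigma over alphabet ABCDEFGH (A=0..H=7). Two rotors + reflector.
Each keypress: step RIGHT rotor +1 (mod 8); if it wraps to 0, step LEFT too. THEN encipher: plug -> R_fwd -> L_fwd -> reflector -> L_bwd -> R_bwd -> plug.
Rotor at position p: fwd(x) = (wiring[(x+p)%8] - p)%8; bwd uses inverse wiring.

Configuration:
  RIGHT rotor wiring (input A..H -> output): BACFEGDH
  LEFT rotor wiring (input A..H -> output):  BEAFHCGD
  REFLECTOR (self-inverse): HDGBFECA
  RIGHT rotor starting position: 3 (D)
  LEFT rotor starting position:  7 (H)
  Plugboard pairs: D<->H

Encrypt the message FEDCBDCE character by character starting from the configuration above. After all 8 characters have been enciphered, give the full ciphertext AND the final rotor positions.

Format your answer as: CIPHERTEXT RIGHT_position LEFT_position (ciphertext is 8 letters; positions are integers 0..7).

Answer: DBHDDAHA 3 0

Derivation:
Char 1 ('F'): step: R->4, L=7; F->plug->F->R->E->L->G->refl->C->L'->B->R'->H->plug->D
Char 2 ('E'): step: R->5, L=7; E->plug->E->R->D->L->B->refl->D->L'->G->R'->B->plug->B
Char 3 ('D'): step: R->6, L=7; D->plug->H->R->A->L->E->refl->F->L'->C->R'->D->plug->H
Char 4 ('C'): step: R->7, L=7; C->plug->C->R->B->L->C->refl->G->L'->E->R'->H->plug->D
Char 5 ('B'): step: R->0, L->0 (L advanced); B->plug->B->R->A->L->B->refl->D->L'->H->R'->H->plug->D
Char 6 ('D'): step: R->1, L=0; D->plug->H->R->A->L->B->refl->D->L'->H->R'->A->plug->A
Char 7 ('C'): step: R->2, L=0; C->plug->C->R->C->L->A->refl->H->L'->E->R'->D->plug->H
Char 8 ('E'): step: R->3, L=0; E->plug->E->R->E->L->H->refl->A->L'->C->R'->A->plug->A
Final: ciphertext=DBHDDAHA, RIGHT=3, LEFT=0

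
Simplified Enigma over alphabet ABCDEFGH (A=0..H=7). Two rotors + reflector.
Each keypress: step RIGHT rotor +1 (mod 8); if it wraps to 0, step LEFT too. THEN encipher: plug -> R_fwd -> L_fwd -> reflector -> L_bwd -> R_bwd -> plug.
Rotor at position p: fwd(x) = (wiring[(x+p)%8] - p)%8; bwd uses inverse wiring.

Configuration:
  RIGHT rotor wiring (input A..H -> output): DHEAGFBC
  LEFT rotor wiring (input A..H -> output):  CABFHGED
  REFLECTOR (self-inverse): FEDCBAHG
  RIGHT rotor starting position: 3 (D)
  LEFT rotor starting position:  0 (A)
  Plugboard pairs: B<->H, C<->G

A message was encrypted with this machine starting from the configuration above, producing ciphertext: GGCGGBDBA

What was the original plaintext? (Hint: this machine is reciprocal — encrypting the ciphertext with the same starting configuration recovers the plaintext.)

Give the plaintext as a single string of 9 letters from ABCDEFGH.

Answer: BHBFCGFCE

Derivation:
Char 1 ('G'): step: R->4, L=0; G->plug->C->R->F->L->G->refl->H->L'->E->R'->H->plug->B
Char 2 ('G'): step: R->5, L=0; G->plug->C->R->F->L->G->refl->H->L'->E->R'->B->plug->H
Char 3 ('C'): step: R->6, L=0; C->plug->G->R->A->L->C->refl->D->L'->H->R'->H->plug->B
Char 4 ('G'): step: R->7, L=0; G->plug->C->R->A->L->C->refl->D->L'->H->R'->F->plug->F
Char 5 ('G'): step: R->0, L->1 (L advanced); G->plug->C->R->E->L->F->refl->A->L'->B->R'->G->plug->C
Char 6 ('B'): step: R->1, L=1; B->plug->H->R->C->L->E->refl->B->L'->H->R'->C->plug->G
Char 7 ('D'): step: R->2, L=1; D->plug->D->R->D->L->G->refl->H->L'->A->R'->F->plug->F
Char 8 ('B'): step: R->3, L=1; B->plug->H->R->B->L->A->refl->F->L'->E->R'->G->plug->C
Char 9 ('A'): step: R->4, L=1; A->plug->A->R->C->L->E->refl->B->L'->H->R'->E->plug->E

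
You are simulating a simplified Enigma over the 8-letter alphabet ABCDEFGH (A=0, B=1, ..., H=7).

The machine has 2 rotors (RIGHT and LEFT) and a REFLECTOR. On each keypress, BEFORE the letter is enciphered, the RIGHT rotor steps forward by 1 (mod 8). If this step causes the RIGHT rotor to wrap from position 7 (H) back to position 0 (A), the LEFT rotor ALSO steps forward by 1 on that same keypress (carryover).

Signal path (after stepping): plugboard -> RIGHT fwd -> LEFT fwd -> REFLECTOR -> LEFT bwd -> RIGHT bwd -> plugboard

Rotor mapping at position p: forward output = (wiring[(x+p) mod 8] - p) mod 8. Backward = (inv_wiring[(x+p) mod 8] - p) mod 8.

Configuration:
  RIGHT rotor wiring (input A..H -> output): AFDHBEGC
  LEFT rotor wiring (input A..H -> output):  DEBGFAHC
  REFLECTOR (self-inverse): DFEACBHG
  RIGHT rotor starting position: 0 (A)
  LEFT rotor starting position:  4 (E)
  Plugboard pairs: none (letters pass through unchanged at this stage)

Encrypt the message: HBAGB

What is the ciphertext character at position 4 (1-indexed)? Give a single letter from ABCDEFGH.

Char 1 ('H'): step: R->1, L=4; H->plug->H->R->H->L->C->refl->E->L'->B->R'->G->plug->G
Char 2 ('B'): step: R->2, L=4; B->plug->B->R->F->L->A->refl->D->L'->C->R'->D->plug->D
Char 3 ('A'): step: R->3, L=4; A->plug->A->R->E->L->H->refl->G->L'->D->R'->D->plug->D
Char 4 ('G'): step: R->4, L=4; G->plug->G->R->H->L->C->refl->E->L'->B->R'->F->plug->F

F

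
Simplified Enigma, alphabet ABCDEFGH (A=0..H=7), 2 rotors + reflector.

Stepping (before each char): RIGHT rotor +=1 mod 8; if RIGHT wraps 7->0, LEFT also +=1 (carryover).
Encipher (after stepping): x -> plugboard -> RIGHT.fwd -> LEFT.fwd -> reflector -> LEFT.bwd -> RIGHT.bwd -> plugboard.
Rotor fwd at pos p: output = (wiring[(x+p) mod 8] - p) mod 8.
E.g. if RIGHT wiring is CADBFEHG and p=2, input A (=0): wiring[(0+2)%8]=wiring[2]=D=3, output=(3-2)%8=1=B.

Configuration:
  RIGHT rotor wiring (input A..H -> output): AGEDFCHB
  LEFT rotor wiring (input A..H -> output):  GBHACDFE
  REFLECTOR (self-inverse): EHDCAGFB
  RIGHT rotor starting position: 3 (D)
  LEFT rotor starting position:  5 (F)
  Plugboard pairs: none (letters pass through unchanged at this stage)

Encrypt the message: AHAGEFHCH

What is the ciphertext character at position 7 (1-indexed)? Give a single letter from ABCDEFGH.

Char 1 ('A'): step: R->4, L=5; A->plug->A->R->B->L->A->refl->E->L'->E->R'->E->plug->E
Char 2 ('H'): step: R->5, L=5; H->plug->H->R->A->L->G->refl->F->L'->H->R'->F->plug->F
Char 3 ('A'): step: R->6, L=5; A->plug->A->R->B->L->A->refl->E->L'->E->R'->H->plug->H
Char 4 ('G'): step: R->7, L=5; G->plug->G->R->D->L->B->refl->H->L'->C->R'->A->plug->A
Char 5 ('E'): step: R->0, L->6 (L advanced); E->plug->E->R->F->L->C->refl->D->L'->D->R'->D->plug->D
Char 6 ('F'): step: R->1, L=6; F->plug->F->R->G->L->E->refl->A->L'->C->R'->C->plug->C
Char 7 ('H'): step: R->2, L=6; H->plug->H->R->E->L->B->refl->H->L'->A->R'->D->plug->D

D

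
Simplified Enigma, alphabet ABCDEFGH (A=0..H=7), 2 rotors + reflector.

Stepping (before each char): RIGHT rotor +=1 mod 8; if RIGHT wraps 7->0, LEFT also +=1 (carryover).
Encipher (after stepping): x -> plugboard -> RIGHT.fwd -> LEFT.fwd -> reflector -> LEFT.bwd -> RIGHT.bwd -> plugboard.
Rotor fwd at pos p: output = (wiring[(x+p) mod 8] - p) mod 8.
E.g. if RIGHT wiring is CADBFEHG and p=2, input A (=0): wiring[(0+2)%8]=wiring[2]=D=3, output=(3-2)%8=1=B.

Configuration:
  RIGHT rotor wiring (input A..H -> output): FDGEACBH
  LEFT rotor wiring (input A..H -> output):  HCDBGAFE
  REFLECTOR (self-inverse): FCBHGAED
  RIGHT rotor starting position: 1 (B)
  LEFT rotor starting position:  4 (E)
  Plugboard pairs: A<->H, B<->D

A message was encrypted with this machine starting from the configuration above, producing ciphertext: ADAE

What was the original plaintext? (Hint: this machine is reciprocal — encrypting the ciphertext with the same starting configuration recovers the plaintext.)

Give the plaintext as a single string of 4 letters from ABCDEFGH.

Answer: FHGD

Derivation:
Char 1 ('A'): step: R->2, L=4; A->plug->H->R->B->L->E->refl->G->L'->F->R'->F->plug->F
Char 2 ('D'): step: R->3, L=4; D->plug->B->R->F->L->G->refl->E->L'->B->R'->A->plug->H
Char 3 ('A'): step: R->4, L=4; A->plug->H->R->A->L->C->refl->B->L'->C->R'->G->plug->G
Char 4 ('E'): step: R->5, L=4; E->plug->E->R->G->L->H->refl->D->L'->E->R'->B->plug->D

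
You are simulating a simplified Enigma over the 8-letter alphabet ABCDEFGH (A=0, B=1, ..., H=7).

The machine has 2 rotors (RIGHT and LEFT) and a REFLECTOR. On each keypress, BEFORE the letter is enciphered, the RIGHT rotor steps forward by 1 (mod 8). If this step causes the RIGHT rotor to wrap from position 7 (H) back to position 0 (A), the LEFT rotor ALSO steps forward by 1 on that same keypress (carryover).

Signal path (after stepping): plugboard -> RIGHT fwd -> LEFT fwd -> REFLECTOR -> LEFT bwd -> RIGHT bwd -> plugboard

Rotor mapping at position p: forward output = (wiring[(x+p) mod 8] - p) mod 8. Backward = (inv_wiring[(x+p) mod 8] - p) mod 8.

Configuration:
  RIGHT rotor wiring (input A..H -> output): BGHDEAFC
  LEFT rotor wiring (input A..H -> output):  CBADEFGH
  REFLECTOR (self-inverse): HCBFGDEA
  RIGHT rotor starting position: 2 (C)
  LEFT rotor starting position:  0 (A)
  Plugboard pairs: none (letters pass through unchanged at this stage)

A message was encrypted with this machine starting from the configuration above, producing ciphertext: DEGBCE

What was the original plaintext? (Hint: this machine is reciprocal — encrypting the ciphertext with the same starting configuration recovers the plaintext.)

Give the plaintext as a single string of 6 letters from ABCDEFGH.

Char 1 ('D'): step: R->3, L=0; D->plug->D->R->C->L->A->refl->H->L'->H->R'->E->plug->E
Char 2 ('E'): step: R->4, L=0; E->plug->E->R->F->L->F->refl->D->L'->D->R'->G->plug->G
Char 3 ('G'): step: R->5, L=0; G->plug->G->R->G->L->G->refl->E->L'->E->R'->D->plug->D
Char 4 ('B'): step: R->6, L=0; B->plug->B->R->E->L->E->refl->G->L'->G->R'->G->plug->G
Char 5 ('C'): step: R->7, L=0; C->plug->C->R->H->L->H->refl->A->L'->C->R'->B->plug->B
Char 6 ('E'): step: R->0, L->1 (L advanced); E->plug->E->R->E->L->E->refl->G->L'->G->R'->B->plug->B

Answer: EGDGBB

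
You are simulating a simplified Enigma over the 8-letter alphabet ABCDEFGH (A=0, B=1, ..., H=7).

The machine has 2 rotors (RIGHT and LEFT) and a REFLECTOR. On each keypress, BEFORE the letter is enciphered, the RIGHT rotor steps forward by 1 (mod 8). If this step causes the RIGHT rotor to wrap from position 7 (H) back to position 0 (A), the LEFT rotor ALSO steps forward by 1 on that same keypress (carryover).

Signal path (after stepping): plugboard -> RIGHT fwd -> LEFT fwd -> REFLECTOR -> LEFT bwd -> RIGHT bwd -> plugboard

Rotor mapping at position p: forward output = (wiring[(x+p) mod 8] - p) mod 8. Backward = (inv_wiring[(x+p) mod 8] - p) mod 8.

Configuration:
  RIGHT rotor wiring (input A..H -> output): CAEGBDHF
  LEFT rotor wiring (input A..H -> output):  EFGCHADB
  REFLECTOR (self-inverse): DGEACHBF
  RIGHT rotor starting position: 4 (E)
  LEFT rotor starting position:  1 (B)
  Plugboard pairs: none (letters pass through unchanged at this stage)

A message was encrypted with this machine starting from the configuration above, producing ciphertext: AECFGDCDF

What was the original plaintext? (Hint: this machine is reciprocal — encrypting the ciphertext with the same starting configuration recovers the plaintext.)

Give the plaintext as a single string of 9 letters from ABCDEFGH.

Char 1 ('A'): step: R->5, L=1; A->plug->A->R->G->L->A->refl->D->L'->H->R'->F->plug->F
Char 2 ('E'): step: R->6, L=1; E->plug->E->R->G->L->A->refl->D->L'->H->R'->B->plug->B
Char 3 ('C'): step: R->7, L=1; C->plug->C->R->B->L->F->refl->H->L'->E->R'->G->plug->G
Char 4 ('F'): step: R->0, L->2 (L advanced); F->plug->F->R->D->L->G->refl->B->L'->E->R'->C->plug->C
Char 5 ('G'): step: R->1, L=2; G->plug->G->R->E->L->B->refl->G->L'->D->R'->B->plug->B
Char 6 ('D'): step: R->2, L=2; D->plug->D->R->B->L->A->refl->D->L'->H->R'->C->plug->C
Char 7 ('C'): step: R->3, L=2; C->plug->C->R->A->L->E->refl->C->L'->G->R'->B->plug->B
Char 8 ('D'): step: R->4, L=2; D->plug->D->R->B->L->A->refl->D->L'->H->R'->B->plug->B
Char 9 ('F'): step: R->5, L=2; F->plug->F->R->H->L->D->refl->A->L'->B->R'->G->plug->G

Answer: FBGCBCBBG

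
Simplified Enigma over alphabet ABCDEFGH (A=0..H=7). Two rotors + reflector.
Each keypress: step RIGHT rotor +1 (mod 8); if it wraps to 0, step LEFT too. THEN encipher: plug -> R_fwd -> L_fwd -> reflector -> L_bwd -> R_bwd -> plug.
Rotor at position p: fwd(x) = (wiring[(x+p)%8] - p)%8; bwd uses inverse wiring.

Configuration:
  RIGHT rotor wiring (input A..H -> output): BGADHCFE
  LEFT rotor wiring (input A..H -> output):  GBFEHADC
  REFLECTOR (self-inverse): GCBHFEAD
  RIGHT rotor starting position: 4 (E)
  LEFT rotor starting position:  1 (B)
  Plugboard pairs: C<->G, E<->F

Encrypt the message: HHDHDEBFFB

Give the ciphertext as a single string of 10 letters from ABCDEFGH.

Answer: DFGAGAFADF

Derivation:
Char 1 ('H'): step: R->5, L=1; H->plug->H->R->C->L->D->refl->H->L'->E->R'->D->plug->D
Char 2 ('H'): step: R->6, L=1; H->plug->H->R->E->L->H->refl->D->L'->C->R'->E->plug->F
Char 3 ('D'): step: R->7, L=1; D->plug->D->R->B->L->E->refl->F->L'->H->R'->C->plug->G
Char 4 ('H'): step: R->0, L->2 (L advanced); H->plug->H->R->E->L->B->refl->C->L'->B->R'->A->plug->A
Char 5 ('D'): step: R->1, L=2; D->plug->D->R->G->L->E->refl->F->L'->C->R'->C->plug->G
Char 6 ('E'): step: R->2, L=2; E->plug->F->R->C->L->F->refl->E->L'->G->R'->A->plug->A
Char 7 ('B'): step: R->3, L=2; B->plug->B->R->E->L->B->refl->C->L'->B->R'->E->plug->F
Char 8 ('F'): step: R->4, L=2; F->plug->E->R->F->L->A->refl->G->L'->D->R'->A->plug->A
Char 9 ('F'): step: R->5, L=2; F->plug->E->R->B->L->C->refl->B->L'->E->R'->D->plug->D
Char 10 ('B'): step: R->6, L=2; B->plug->B->R->G->L->E->refl->F->L'->C->R'->E->plug->F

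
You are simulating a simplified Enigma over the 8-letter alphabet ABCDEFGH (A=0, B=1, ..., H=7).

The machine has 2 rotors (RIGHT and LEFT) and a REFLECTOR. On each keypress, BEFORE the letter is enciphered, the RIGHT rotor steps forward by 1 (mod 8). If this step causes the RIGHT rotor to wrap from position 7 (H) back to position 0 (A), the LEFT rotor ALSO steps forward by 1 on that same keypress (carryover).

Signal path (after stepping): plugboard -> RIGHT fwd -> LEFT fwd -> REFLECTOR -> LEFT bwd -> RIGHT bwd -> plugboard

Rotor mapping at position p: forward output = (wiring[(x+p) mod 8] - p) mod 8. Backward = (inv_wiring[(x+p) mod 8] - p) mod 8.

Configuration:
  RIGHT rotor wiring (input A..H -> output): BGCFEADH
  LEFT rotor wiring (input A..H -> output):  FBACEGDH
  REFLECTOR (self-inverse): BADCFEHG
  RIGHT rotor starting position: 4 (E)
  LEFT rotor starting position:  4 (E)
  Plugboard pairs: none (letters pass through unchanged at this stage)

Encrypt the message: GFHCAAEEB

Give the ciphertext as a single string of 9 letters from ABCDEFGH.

Char 1 ('G'): step: R->5, L=4; G->plug->G->R->A->L->A->refl->B->L'->E->R'->D->plug->D
Char 2 ('F'): step: R->6, L=4; F->plug->F->R->H->L->G->refl->H->L'->C->R'->H->plug->H
Char 3 ('H'): step: R->7, L=4; H->plug->H->R->E->L->B->refl->A->L'->A->R'->A->plug->A
Char 4 ('C'): step: R->0, L->5 (L advanced); C->plug->C->R->C->L->C->refl->D->L'->F->R'->D->plug->D
Char 5 ('A'): step: R->1, L=5; A->plug->A->R->F->L->D->refl->C->L'->C->R'->F->plug->F
Char 6 ('A'): step: R->2, L=5; A->plug->A->R->A->L->B->refl->A->L'->D->R'->B->plug->B
Char 7 ('E'): step: R->3, L=5; E->plug->E->R->E->L->E->refl->F->L'->G->R'->F->plug->F
Char 8 ('E'): step: R->4, L=5; E->plug->E->R->F->L->D->refl->C->L'->C->R'->F->plug->F
Char 9 ('B'): step: R->5, L=5; B->plug->B->R->G->L->F->refl->E->L'->E->R'->D->plug->D

Answer: DHADFBFFD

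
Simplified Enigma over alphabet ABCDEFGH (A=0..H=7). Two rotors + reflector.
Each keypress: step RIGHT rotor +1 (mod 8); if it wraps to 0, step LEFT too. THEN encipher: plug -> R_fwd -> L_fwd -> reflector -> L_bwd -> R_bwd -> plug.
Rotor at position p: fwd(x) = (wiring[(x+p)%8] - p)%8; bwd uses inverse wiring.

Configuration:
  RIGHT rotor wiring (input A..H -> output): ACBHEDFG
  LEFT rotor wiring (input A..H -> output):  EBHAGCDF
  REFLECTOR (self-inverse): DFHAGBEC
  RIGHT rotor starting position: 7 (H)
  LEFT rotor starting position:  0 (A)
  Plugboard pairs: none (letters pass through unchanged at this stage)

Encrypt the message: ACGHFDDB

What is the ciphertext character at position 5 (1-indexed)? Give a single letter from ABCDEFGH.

Char 1 ('A'): step: R->0, L->1 (L advanced); A->plug->A->R->A->L->A->refl->D->L'->H->R'->D->plug->D
Char 2 ('C'): step: R->1, L=1; C->plug->C->R->G->L->E->refl->G->L'->B->R'->A->plug->A
Char 3 ('G'): step: R->2, L=1; G->plug->G->R->G->L->E->refl->G->L'->B->R'->D->plug->D
Char 4 ('H'): step: R->3, L=1; H->plug->H->R->G->L->E->refl->G->L'->B->R'->B->plug->B
Char 5 ('F'): step: R->4, L=1; F->plug->F->R->G->L->E->refl->G->L'->B->R'->C->plug->C

C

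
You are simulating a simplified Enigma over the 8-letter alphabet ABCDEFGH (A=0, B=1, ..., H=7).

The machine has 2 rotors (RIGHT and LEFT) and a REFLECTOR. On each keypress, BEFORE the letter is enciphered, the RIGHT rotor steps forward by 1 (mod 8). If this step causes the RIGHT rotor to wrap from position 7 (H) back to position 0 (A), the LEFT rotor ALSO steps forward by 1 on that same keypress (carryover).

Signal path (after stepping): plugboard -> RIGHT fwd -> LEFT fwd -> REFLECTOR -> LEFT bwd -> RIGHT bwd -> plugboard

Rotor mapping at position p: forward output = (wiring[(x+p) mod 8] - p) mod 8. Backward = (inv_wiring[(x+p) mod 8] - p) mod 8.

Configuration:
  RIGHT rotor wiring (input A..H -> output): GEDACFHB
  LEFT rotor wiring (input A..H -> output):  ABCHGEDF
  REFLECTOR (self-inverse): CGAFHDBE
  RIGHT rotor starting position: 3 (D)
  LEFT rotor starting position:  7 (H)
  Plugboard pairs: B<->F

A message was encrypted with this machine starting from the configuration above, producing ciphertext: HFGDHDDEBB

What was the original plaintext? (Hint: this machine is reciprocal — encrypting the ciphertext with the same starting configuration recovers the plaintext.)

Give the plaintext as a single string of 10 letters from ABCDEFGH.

Answer: ECBAFEEFEE

Derivation:
Char 1 ('H'): step: R->4, L=7; H->plug->H->R->E->L->A->refl->C->L'->C->R'->E->plug->E
Char 2 ('F'): step: R->5, L=7; F->plug->B->R->C->L->C->refl->A->L'->E->R'->C->plug->C
Char 3 ('G'): step: R->6, L=7; G->plug->G->R->E->L->A->refl->C->L'->C->R'->F->plug->B
Char 4 ('D'): step: R->7, L=7; D->plug->D->R->E->L->A->refl->C->L'->C->R'->A->plug->A
Char 5 ('H'): step: R->0, L->0 (L advanced); H->plug->H->R->B->L->B->refl->G->L'->E->R'->B->plug->F
Char 6 ('D'): step: R->1, L=0; D->plug->D->R->B->L->B->refl->G->L'->E->R'->E->plug->E
Char 7 ('D'): step: R->2, L=0; D->plug->D->R->D->L->H->refl->E->L'->F->R'->E->plug->E
Char 8 ('E'): step: R->3, L=0; E->plug->E->R->G->L->D->refl->F->L'->H->R'->B->plug->F
Char 9 ('B'): step: R->4, L=0; B->plug->F->R->A->L->A->refl->C->L'->C->R'->E->plug->E
Char 10 ('B'): step: R->5, L=0; B->plug->F->R->G->L->D->refl->F->L'->H->R'->E->plug->E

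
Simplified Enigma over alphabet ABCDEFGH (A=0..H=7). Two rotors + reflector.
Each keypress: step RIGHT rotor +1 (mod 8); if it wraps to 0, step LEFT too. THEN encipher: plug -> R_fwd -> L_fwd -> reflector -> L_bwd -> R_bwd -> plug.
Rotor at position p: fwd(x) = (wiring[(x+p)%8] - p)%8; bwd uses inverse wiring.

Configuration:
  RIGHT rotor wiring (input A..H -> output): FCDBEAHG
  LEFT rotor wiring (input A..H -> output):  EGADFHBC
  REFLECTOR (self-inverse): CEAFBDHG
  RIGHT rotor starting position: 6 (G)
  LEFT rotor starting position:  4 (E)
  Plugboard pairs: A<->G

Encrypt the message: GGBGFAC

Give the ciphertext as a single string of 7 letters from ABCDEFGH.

Char 1 ('G'): step: R->7, L=4; G->plug->A->R->H->L->H->refl->G->L'->D->R'->C->plug->C
Char 2 ('G'): step: R->0, L->5 (L advanced); G->plug->A->R->F->L->D->refl->F->L'->C->R'->B->plug->B
Char 3 ('B'): step: R->1, L=5; B->plug->B->R->C->L->F->refl->D->L'->F->R'->G->plug->A
Char 4 ('G'): step: R->2, L=5; G->plug->A->R->B->L->E->refl->B->L'->E->R'->F->plug->F
Char 5 ('F'): step: R->3, L=5; F->plug->F->R->C->L->F->refl->D->L'->F->R'->C->plug->C
Char 6 ('A'): step: R->4, L=5; A->plug->G->R->H->L->A->refl->C->L'->A->R'->A->plug->G
Char 7 ('C'): step: R->5, L=5; C->plug->C->R->B->L->E->refl->B->L'->E->R'->G->plug->A

Answer: CBAFCGA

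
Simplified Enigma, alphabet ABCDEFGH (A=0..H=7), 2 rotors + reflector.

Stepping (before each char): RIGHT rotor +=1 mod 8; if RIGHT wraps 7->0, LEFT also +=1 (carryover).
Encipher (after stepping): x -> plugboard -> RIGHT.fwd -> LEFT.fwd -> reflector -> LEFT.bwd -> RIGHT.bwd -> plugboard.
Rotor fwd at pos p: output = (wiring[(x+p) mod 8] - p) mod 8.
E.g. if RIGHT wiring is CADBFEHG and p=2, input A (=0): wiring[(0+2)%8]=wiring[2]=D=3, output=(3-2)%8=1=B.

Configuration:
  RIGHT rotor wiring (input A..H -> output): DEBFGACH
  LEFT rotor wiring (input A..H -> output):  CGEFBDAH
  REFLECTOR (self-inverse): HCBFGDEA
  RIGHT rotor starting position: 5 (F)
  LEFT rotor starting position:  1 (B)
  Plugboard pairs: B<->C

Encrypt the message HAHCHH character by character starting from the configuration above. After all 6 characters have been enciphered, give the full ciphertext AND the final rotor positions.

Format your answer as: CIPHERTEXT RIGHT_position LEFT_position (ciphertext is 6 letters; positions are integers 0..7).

Char 1 ('H'): step: R->6, L=1; H->plug->H->R->C->L->E->refl->G->L'->G->R'->D->plug->D
Char 2 ('A'): step: R->7, L=1; A->plug->A->R->A->L->F->refl->D->L'->B->R'->G->plug->G
Char 3 ('H'): step: R->0, L->2 (L advanced); H->plug->H->R->H->L->E->refl->G->L'->E->R'->B->plug->C
Char 4 ('C'): step: R->1, L=2; C->plug->B->R->A->L->C->refl->B->L'->D->R'->A->plug->A
Char 5 ('H'): step: R->2, L=2; H->plug->H->R->C->L->H->refl->A->L'->G->R'->D->plug->D
Char 6 ('H'): step: R->3, L=2; H->plug->H->R->G->L->A->refl->H->L'->C->R'->A->plug->A
Final: ciphertext=DGCADA, RIGHT=3, LEFT=2

Answer: DGCADA 3 2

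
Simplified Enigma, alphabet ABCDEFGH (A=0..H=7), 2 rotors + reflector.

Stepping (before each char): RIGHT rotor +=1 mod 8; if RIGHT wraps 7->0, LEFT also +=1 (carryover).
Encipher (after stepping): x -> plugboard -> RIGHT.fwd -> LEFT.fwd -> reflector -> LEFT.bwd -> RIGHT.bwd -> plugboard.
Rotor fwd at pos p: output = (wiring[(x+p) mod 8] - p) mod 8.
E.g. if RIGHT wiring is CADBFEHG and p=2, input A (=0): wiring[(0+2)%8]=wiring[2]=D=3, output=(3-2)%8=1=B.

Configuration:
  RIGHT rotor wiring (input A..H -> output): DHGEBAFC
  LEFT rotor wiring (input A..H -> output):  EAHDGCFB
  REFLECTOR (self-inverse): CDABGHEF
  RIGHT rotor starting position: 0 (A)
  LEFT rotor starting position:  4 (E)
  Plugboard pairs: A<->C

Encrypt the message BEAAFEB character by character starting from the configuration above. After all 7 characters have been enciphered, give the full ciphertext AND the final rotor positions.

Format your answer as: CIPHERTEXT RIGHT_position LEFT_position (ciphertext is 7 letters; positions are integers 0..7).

Char 1 ('B'): step: R->1, L=4; B->plug->B->R->F->L->E->refl->G->L'->B->R'->G->plug->G
Char 2 ('E'): step: R->2, L=4; E->plug->E->R->D->L->F->refl->H->L'->H->R'->C->plug->A
Char 3 ('A'): step: R->3, L=4; A->plug->C->R->F->L->E->refl->G->L'->B->R'->A->plug->C
Char 4 ('A'): step: R->4, L=4; A->plug->C->R->B->L->G->refl->E->L'->F->R'->A->plug->C
Char 5 ('F'): step: R->5, L=4; F->plug->F->R->B->L->G->refl->E->L'->F->R'->C->plug->A
Char 6 ('E'): step: R->6, L=4; E->plug->E->R->A->L->C->refl->A->L'->E->R'->B->plug->B
Char 7 ('B'): step: R->7, L=4; B->plug->B->R->E->L->A->refl->C->L'->A->R'->C->plug->A
Final: ciphertext=GACCABA, RIGHT=7, LEFT=4

Answer: GACCABA 7 4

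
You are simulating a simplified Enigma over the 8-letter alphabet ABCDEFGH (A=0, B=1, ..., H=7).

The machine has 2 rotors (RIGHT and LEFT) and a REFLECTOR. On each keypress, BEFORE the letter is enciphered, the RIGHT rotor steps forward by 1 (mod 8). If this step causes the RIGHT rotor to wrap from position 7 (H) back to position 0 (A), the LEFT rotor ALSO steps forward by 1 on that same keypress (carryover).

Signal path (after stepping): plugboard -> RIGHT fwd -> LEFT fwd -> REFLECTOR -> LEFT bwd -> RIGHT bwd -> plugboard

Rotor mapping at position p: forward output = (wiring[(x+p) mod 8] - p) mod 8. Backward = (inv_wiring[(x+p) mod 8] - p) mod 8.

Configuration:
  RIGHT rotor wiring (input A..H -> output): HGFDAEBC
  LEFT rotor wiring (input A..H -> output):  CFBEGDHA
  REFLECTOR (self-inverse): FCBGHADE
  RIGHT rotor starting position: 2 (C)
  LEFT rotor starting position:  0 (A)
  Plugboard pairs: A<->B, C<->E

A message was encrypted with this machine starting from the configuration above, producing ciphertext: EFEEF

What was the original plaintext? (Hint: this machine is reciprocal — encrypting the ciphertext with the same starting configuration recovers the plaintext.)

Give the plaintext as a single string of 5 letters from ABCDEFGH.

Answer: CAACE

Derivation:
Char 1 ('E'): step: R->3, L=0; E->plug->C->R->B->L->F->refl->A->L'->H->R'->E->plug->C
Char 2 ('F'): step: R->4, L=0; F->plug->F->R->C->L->B->refl->C->L'->A->R'->B->plug->A
Char 3 ('E'): step: R->5, L=0; E->plug->C->R->F->L->D->refl->G->L'->E->R'->B->plug->A
Char 4 ('E'): step: R->6, L=0; E->plug->C->R->B->L->F->refl->A->L'->H->R'->E->plug->C
Char 5 ('F'): step: R->7, L=0; F->plug->F->R->B->L->F->refl->A->L'->H->R'->C->plug->E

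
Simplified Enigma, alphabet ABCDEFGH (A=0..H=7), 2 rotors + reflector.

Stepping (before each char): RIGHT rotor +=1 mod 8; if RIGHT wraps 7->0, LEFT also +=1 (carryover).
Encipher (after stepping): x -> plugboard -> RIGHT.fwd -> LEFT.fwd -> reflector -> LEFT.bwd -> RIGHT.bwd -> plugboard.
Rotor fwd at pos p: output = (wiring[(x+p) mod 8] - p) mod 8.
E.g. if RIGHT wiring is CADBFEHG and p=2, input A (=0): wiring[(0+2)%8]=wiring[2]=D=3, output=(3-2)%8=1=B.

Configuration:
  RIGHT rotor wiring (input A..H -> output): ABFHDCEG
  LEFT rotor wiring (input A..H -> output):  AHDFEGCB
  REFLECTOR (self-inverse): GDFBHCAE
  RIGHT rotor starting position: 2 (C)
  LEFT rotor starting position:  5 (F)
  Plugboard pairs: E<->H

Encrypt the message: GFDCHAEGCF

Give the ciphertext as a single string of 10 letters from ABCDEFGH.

Answer: FBFHGCCEGC

Derivation:
Char 1 ('G'): step: R->3, L=5; G->plug->G->R->G->L->A->refl->G->L'->F->R'->F->plug->F
Char 2 ('F'): step: R->4, L=5; F->plug->F->R->F->L->G->refl->A->L'->G->R'->B->plug->B
Char 3 ('D'): step: R->5, L=5; D->plug->D->R->D->L->D->refl->B->L'->A->R'->F->plug->F
Char 4 ('C'): step: R->6, L=5; C->plug->C->R->C->L->E->refl->H->L'->H->R'->E->plug->H
Char 5 ('H'): step: R->7, L=5; H->plug->E->R->A->L->B->refl->D->L'->D->R'->G->plug->G
Char 6 ('A'): step: R->0, L->6 (L advanced); A->plug->A->R->A->L->E->refl->H->L'->F->R'->C->plug->C
Char 7 ('E'): step: R->1, L=6; E->plug->H->R->H->L->A->refl->G->L'->G->R'->C->plug->C
Char 8 ('G'): step: R->2, L=6; G->plug->G->R->G->L->G->refl->A->L'->H->R'->H->plug->E
Char 9 ('C'): step: R->3, L=6; C->plug->C->R->H->L->A->refl->G->L'->G->R'->G->plug->G
Char 10 ('F'): step: R->4, L=6; F->plug->F->R->F->L->H->refl->E->L'->A->R'->C->plug->C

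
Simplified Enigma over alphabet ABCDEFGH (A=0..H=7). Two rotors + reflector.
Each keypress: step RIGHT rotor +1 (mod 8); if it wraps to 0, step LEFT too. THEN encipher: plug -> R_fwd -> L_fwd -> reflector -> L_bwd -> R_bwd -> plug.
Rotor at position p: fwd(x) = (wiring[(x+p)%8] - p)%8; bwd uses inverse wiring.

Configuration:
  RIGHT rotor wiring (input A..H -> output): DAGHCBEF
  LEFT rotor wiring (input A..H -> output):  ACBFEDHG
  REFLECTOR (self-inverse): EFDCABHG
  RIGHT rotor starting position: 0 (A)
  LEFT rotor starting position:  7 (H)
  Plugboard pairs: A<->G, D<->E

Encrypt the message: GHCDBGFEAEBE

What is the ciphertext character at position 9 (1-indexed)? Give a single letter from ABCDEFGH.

Char 1 ('G'): step: R->1, L=7; G->plug->A->R->H->L->A->refl->E->L'->G->R'->C->plug->C
Char 2 ('H'): step: R->2, L=7; H->plug->H->R->G->L->E->refl->A->L'->H->R'->D->plug->E
Char 3 ('C'): step: R->3, L=7; C->plug->C->R->G->L->E->refl->A->L'->H->R'->B->plug->B
Char 4 ('D'): step: R->4, L=7; D->plug->E->R->H->L->A->refl->E->L'->G->R'->A->plug->G
Char 5 ('B'): step: R->5, L=7; B->plug->B->R->H->L->A->refl->E->L'->G->R'->D->plug->E
Char 6 ('G'): step: R->6, L=7; G->plug->A->R->G->L->E->refl->A->L'->H->R'->B->plug->B
Char 7 ('F'): step: R->7, L=7; F->plug->F->R->D->L->C->refl->D->L'->C->R'->G->plug->A
Char 8 ('E'): step: R->0, L->0 (L advanced); E->plug->D->R->H->L->G->refl->H->L'->G->R'->C->plug->C
Char 9 ('A'): step: R->1, L=0; A->plug->G->R->E->L->E->refl->A->L'->A->R'->E->plug->D

D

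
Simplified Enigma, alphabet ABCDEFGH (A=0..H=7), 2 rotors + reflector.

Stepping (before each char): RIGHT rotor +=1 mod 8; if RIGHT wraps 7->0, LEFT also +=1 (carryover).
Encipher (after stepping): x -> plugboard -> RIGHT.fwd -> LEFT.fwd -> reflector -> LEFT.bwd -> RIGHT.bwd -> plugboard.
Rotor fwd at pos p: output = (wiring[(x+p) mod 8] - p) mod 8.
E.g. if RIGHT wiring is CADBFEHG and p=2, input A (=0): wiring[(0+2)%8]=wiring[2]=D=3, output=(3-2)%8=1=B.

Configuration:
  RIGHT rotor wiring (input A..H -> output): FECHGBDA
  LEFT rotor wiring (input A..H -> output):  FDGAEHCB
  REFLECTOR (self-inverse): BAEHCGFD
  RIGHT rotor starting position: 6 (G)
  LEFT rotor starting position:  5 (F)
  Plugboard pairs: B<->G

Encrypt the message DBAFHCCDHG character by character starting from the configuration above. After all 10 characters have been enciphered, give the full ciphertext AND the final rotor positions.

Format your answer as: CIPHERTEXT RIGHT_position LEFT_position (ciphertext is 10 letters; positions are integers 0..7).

Answer: CECBADGHFE 0 7

Derivation:
Char 1 ('D'): step: R->7, L=5; D->plug->D->R->D->L->A->refl->B->L'->F->R'->C->plug->C
Char 2 ('B'): step: R->0, L->6 (L advanced); B->plug->G->R->D->L->F->refl->G->L'->G->R'->E->plug->E
Char 3 ('A'): step: R->1, L=6; A->plug->A->R->D->L->F->refl->G->L'->G->R'->C->plug->C
Char 4 ('F'): step: R->2, L=6; F->plug->F->R->G->L->G->refl->F->L'->D->R'->G->plug->B
Char 5 ('H'): step: R->3, L=6; H->plug->H->R->H->L->B->refl->A->L'->E->R'->A->plug->A
Char 6 ('C'): step: R->4, L=6; C->plug->C->R->H->L->B->refl->A->L'->E->R'->D->plug->D
Char 7 ('C'): step: R->5, L=6; C->plug->C->R->D->L->F->refl->G->L'->G->R'->B->plug->G
Char 8 ('D'): step: R->6, L=6; D->plug->D->R->G->L->G->refl->F->L'->D->R'->H->plug->H
Char 9 ('H'): step: R->7, L=6; H->plug->H->R->E->L->A->refl->B->L'->H->R'->F->plug->F
Char 10 ('G'): step: R->0, L->7 (L advanced); G->plug->B->R->E->L->B->refl->A->L'->G->R'->E->plug->E
Final: ciphertext=CECBADGHFE, RIGHT=0, LEFT=7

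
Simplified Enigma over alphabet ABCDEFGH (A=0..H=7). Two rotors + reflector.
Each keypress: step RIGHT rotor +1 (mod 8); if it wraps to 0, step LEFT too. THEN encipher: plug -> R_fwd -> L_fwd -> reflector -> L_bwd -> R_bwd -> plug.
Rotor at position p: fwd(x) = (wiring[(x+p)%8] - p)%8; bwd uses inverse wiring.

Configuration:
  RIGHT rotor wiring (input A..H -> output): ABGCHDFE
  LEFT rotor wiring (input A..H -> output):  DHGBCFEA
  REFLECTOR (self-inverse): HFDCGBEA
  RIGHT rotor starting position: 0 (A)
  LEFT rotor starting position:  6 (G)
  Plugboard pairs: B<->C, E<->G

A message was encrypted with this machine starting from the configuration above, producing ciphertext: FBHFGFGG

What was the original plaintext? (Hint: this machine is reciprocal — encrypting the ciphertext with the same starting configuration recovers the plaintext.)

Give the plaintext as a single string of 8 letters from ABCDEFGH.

Char 1 ('F'): step: R->1, L=6; F->plug->F->R->E->L->A->refl->H->L'->H->R'->H->plug->H
Char 2 ('B'): step: R->2, L=6; B->plug->C->R->F->L->D->refl->C->L'->B->R'->D->plug->D
Char 3 ('H'): step: R->3, L=6; H->plug->H->R->D->L->B->refl->F->L'->C->R'->D->plug->D
Char 4 ('F'): step: R->4, L=6; F->plug->F->R->F->L->D->refl->C->L'->B->R'->C->plug->B
Char 5 ('G'): step: R->5, L=6; G->plug->E->R->E->L->A->refl->H->L'->H->R'->C->plug->B
Char 6 ('F'): step: R->6, L=6; F->plug->F->R->E->L->A->refl->H->L'->H->R'->A->plug->A
Char 7 ('G'): step: R->7, L=6; G->plug->E->R->D->L->B->refl->F->L'->C->R'->C->plug->B
Char 8 ('G'): step: R->0, L->7 (L advanced); G->plug->E->R->H->L->F->refl->B->L'->A->R'->A->plug->A

Answer: HDDBBABA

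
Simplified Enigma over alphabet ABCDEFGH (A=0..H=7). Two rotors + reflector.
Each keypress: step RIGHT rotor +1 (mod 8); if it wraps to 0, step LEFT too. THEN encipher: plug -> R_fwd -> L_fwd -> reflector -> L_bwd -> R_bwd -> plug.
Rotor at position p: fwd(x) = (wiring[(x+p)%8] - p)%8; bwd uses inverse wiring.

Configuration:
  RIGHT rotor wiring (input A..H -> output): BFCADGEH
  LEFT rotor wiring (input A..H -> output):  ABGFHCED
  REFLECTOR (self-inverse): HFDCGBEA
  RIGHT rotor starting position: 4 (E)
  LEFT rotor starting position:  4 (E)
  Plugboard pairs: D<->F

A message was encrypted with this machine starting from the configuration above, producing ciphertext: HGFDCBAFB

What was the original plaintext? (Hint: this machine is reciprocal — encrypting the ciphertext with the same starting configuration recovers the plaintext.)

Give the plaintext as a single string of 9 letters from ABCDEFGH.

Answer: EFBADCBAG

Derivation:
Char 1 ('H'): step: R->5, L=4; H->plug->H->R->G->L->C->refl->D->L'->A->R'->E->plug->E
Char 2 ('G'): step: R->6, L=4; G->plug->G->R->F->L->F->refl->B->L'->H->R'->D->plug->F
Char 3 ('F'): step: R->7, L=4; F->plug->D->R->D->L->H->refl->A->L'->C->R'->B->plug->B
Char 4 ('D'): step: R->0, L->5 (L advanced); D->plug->F->R->G->L->A->refl->H->L'->B->R'->A->plug->A
Char 5 ('C'): step: R->1, L=5; C->plug->C->R->H->L->C->refl->D->L'->D->R'->F->plug->D
Char 6 ('B'): step: R->2, L=5; B->plug->B->R->G->L->A->refl->H->L'->B->R'->C->plug->C
Char 7 ('A'): step: R->3, L=5; A->plug->A->R->F->L->B->refl->F->L'->A->R'->B->plug->B
Char 8 ('F'): step: R->4, L=5; F->plug->D->R->D->L->D->refl->C->L'->H->R'->A->plug->A
Char 9 ('B'): step: R->5, L=5; B->plug->B->R->H->L->C->refl->D->L'->D->R'->G->plug->G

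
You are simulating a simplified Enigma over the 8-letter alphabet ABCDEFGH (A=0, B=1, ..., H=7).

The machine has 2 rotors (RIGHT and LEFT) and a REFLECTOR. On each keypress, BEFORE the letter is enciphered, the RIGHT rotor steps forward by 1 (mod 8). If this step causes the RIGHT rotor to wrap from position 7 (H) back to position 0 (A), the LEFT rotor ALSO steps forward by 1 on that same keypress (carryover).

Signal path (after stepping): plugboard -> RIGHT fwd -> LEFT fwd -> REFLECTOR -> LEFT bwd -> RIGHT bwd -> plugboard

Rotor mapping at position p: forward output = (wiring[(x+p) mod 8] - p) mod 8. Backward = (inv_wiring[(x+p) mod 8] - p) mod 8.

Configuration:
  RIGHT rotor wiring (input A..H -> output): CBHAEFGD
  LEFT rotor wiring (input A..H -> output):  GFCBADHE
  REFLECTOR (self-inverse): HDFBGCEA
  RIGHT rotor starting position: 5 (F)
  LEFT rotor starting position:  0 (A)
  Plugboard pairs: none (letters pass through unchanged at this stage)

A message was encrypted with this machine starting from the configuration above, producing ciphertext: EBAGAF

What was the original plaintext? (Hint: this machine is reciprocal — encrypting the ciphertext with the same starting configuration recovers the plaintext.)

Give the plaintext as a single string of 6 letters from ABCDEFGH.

Answer: FFHDGH

Derivation:
Char 1 ('E'): step: R->6, L=0; E->plug->E->R->B->L->F->refl->C->L'->C->R'->F->plug->F
Char 2 ('B'): step: R->7, L=0; B->plug->B->R->D->L->B->refl->D->L'->F->R'->F->plug->F
Char 3 ('A'): step: R->0, L->1 (L advanced); A->plug->A->R->C->L->A->refl->H->L'->D->R'->H->plug->H
Char 4 ('G'): step: R->1, L=1; G->plug->G->R->C->L->A->refl->H->L'->D->R'->D->plug->D
Char 5 ('A'): step: R->2, L=1; A->plug->A->R->F->L->G->refl->E->L'->A->R'->G->plug->G
Char 6 ('F'): step: R->3, L=1; F->plug->F->R->H->L->F->refl->C->L'->E->R'->H->plug->H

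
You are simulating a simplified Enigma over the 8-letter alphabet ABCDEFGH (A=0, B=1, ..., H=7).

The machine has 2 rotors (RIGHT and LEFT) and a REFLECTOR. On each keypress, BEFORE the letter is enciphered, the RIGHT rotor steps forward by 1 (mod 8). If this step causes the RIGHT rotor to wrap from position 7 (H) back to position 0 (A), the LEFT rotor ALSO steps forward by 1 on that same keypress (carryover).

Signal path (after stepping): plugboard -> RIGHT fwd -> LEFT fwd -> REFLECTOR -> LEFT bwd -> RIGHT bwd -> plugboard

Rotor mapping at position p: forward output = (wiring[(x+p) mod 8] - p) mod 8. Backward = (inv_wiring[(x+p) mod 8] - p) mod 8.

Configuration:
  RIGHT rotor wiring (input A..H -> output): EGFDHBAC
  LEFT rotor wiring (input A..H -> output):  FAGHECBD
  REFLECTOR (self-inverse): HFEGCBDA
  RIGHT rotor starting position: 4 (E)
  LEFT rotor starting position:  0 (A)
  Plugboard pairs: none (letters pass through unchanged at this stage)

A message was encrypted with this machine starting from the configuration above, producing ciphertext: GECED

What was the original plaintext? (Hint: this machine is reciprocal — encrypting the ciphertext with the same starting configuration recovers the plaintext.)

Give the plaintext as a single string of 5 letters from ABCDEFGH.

Answer: FAGBF

Derivation:
Char 1 ('G'): step: R->5, L=0; G->plug->G->R->G->L->B->refl->F->L'->A->R'->F->plug->F
Char 2 ('E'): step: R->6, L=0; E->plug->E->R->H->L->D->refl->G->L'->C->R'->A->plug->A
Char 3 ('C'): step: R->7, L=0; C->plug->C->R->H->L->D->refl->G->L'->C->R'->G->plug->G
Char 4 ('E'): step: R->0, L->1 (L advanced); E->plug->E->R->H->L->E->refl->C->L'->G->R'->B->plug->B
Char 5 ('D'): step: R->1, L=1; D->plug->D->R->G->L->C->refl->E->L'->H->R'->F->plug->F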